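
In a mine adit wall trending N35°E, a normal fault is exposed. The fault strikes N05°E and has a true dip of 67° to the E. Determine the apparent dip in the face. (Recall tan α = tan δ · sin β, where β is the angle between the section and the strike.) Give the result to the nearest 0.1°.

49.7°

The section lies 30° from the strike.
tan α = tan 67° × sin 30° = 2.3559 × 0.5000 = 1.1779
α = arctan(1.1779) = 49.67°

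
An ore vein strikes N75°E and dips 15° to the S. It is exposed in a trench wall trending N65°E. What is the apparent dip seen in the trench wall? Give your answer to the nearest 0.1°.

2.7°

The section lies 10° from the strike.
tan(apparent dip) = tan 15° · sin 10° = 0.0465
apparent dip = arctan 0.0465 = 2.66°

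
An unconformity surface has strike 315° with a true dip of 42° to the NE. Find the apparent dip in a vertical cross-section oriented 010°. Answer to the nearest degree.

36°

The section lies 55° from the strike.
tan(apparent dip) = tan 42° · sin 55° = 0.7376
α = arctan(0.7376) = 36.41°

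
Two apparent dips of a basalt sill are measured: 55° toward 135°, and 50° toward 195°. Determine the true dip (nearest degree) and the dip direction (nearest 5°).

true dip 57°, dip direction 155°

Represent each trace as a vector plunging at its apparent dip toward its trend (east-north-up frame): v₁ = (0.406, -0.406, -0.819), v₂ = (-0.166, -0.621, -0.766).
Cross product v₁ × v₂ gives the pole to the plane: n ∝ (0.198, -0.447, 0.319).
Dip δ = arctan(|n_h|/n_z) = arctan(0.489/0.319) = 56.8°.
Dip direction = atan2(0.198, -0.447) = 156° (azimuth of n's horizontal projection).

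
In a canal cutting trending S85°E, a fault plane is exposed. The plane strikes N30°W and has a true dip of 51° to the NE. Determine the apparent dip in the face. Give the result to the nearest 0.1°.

45.3°

The strike is N30°W and the section trends S85°E; the acute angle between them is β = 55°.
tan α = tan 51° × sin 55° = 1.2349 × 0.8192 = 1.0116
apparent dip = arctan 1.0116 = 45.33°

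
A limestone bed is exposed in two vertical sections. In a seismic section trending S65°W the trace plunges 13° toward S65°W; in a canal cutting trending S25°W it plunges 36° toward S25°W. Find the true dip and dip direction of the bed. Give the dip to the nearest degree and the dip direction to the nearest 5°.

true dip 42°, dip direction 170°

Represent each trace as a vector plunging at its apparent dip toward its trend (east-north-up frame): v₁ = (-0.883, -0.412, -0.225), v₂ = (-0.342, -0.733, -0.588).
Cross product v₁ × v₂ gives the pole to the plane: n ∝ (0.077, -0.442, 0.507).
tan δ = √(n_x²+n_y²)/n_z = 0.449/0.507, so δ = 41.5°.
Dip direction = azimuth of (n_x, n_y) = atan2(0.077, -0.442) = 170°.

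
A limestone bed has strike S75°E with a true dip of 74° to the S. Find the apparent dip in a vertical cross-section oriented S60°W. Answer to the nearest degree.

The section lies 45° from the strike.
tan α = tan 74° × sin 45° = 3.4874 × 0.7071 = 2.4660
apparent dip = arctan 2.4660 = 67.93°

68°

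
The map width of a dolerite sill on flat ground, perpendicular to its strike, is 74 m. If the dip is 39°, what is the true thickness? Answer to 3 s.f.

True thickness t = w · sin(dip) = 74 × sin 39°
t = 74 × 0.6293 = 46.570 m

46.6 m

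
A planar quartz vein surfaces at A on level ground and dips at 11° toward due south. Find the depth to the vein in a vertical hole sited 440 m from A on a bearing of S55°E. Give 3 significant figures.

49.1 m

The hole lies 55° from the dip direction, so the down-dip offset is 440 × cos 55° = 252.37 m.
Depth = down-dip offset × tan(dip) = 252.37 × tan 11° = 252.37 × 0.1944
Depth = 49.06 m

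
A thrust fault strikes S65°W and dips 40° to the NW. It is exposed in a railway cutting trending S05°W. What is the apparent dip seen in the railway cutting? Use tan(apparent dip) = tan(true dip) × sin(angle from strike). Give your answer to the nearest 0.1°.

The section lies 60° from the strike.
tan α = tan 40° × sin 60° = 0.8391 × 0.8660 = 0.7267
apparent dip = arctan 0.7267 = 36.01°

36.0°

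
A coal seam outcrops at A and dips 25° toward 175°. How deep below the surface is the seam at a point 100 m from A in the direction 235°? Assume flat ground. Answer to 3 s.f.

23.3 m

The hole lies 60° from the dip direction, so the down-dip offset is 100 × cos 60° = 50.00 m.
Depth = down-dip offset × tan(dip) = 50.00 × tan 25° = 50.00 × 0.4663
Depth = 23.32 m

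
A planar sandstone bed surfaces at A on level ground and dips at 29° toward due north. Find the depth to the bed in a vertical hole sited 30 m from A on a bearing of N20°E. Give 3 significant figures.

15.6 m

The hole lies 20° from the dip direction, so the down-dip offset is 30 × cos 20° = 28.19 m.
Depth = down-dip offset × tan(dip) = 28.19 × tan 29° = 28.19 × 0.5543
Depth = 15.63 m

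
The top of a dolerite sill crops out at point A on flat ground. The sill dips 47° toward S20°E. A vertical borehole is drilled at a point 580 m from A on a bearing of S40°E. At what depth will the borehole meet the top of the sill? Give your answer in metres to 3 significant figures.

The hole lies 20° from the dip direction, so the down-dip offset is 580 × cos 20° = 545.02 m.
Depth = down-dip offset × tan(dip) = 545.02 × tan 47° = 545.02 × 1.0724
Depth = 584.46 m

584 m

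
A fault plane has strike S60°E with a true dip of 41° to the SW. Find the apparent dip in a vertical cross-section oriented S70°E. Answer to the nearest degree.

9°

The section lies 10° from the strike.
tan α = tan 41° × sin 10° = 0.8693 × 0.1736 = 0.1510
apparent dip = arctan 0.1510 = 8.58°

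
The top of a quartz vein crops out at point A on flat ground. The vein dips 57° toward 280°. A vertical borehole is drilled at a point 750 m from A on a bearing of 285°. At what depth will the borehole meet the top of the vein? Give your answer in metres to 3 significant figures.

1150 m

The hole lies 5° from the dip direction, so the down-dip offset is 750 × cos 5° = 747.15 m.
Depth = down-dip offset × tan(dip) = 747.15 × tan 57° = 747.15 × 1.5399
Depth = 1150.50 m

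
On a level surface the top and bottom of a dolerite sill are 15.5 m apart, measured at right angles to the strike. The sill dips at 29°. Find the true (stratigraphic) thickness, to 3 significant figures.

7.51 m

True thickness t = w · sin(dip) = 15.5 × sin 29°
t = 15.5 × 0.4848 = 7.515 m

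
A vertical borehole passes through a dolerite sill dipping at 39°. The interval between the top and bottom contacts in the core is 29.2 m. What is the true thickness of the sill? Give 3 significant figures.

22.7 m

True thickness t = h · cos(dip) = 29.2 × cos 39°
t = 29.2 × 0.7771 = 22.693 m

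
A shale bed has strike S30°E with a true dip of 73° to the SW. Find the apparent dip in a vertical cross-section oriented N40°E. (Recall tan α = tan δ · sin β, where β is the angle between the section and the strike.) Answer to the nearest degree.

The strike is S30°E and the section trends N40°E; the acute angle between them is β = 70°.
tan α = tan 73° × sin 70° = 3.2709 × 0.9397 = 3.0736
α = arctan(3.0736) = 71.98°

72°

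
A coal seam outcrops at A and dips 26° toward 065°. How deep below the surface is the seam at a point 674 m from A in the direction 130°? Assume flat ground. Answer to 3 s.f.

139 m

The hole lies 65° from the dip direction, so the down-dip offset is 674 × cos 65° = 284.84 m.
Depth = down-dip offset × tan(dip) = 284.84 × tan 26° = 284.84 × 0.4877
Depth = 138.93 m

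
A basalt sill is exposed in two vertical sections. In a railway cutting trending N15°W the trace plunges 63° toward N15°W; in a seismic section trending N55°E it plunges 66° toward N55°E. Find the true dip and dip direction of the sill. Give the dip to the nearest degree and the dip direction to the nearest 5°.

Each apparent-dip line lies in the plane. As unit vectors (x east, y north, z up), v₁ plunges 63°→N15°W and v₂ plunges 66°→N55°E.
The plane normal is n = v₁ × v₂ ∝ (0.193, 0.404, 0.174).
True dip = arccos(n_z / |n|) = arccos(0.3613) = 68.8°.
Dip direction = atan2(0.193, 0.404) = 25° (azimuth of n's horizontal projection).

true dip 69°, dip direction 025°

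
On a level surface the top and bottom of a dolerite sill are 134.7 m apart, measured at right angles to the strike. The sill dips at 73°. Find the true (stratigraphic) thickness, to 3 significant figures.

129 m

True thickness t = w · sin(dip) = 134.7 × sin 73°
t = 134.7 × 0.9563 = 128.814 m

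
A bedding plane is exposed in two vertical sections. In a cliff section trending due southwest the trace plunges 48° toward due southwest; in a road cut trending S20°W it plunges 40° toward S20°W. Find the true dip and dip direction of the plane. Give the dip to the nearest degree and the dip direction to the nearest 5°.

The two traces are lines in the plane: v₁ = (sin 225°·cos 48°, cos 225°·cos 48°, −sin 48°), v₂ = (sin 200°·cos 40°, cos 200°·cos 40°, −sin 40°).
n = v₁ × v₂ = (-0.231, -0.109, 0.217) (taken with n_z > 0).
tan δ = √(n_x²+n_y²)/n_z = 0.255/0.217, so δ = 49.7°.
Dip direction = azimuth of (n_x, n_y) = atan2(-0.231, -0.109) = 245°.

true dip 50°, dip direction 245°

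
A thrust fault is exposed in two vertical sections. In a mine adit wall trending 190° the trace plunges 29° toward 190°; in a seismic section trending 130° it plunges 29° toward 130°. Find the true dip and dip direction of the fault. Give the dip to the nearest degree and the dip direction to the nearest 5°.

true dip 33°, dip direction 160°

Represent each trace as a vector plunging at its apparent dip toward its trend (east-north-up frame): v₁ = (-0.152, -0.861, -0.485), v₂ = (0.670, -0.562, -0.485).
The plane normal is n = v₁ × v₂ ∝ (0.145, -0.398, 0.662).
tan δ = √(n_x²+n_y²)/n_z = 0.424/0.662, so δ = 32.6°.
Dip direction = azimuth of (n_x, n_y) = atan2(0.145, -0.398) = 160°.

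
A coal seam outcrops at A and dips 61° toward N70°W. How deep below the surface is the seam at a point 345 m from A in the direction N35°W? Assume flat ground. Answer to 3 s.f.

The hole lies 35° from the dip direction, so the down-dip offset is 345 × cos 35° = 282.61 m.
Depth = down-dip offset × tan(dip) = 282.61 × tan 61° = 282.61 × 1.8040
Depth = 509.84 m

510 m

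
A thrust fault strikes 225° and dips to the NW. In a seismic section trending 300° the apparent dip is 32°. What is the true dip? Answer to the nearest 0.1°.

β = acute angle between strike 225° and section 300° = 75°.
tan(true dip) = tan 32° / sin 75° = 0.6469
δ = arctan(0.6469) = 32.90°

32.9°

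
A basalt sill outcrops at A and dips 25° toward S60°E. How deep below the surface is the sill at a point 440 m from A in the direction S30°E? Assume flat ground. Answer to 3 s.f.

178 m

The hole lies 30° from the dip direction, so the down-dip offset is 440 × cos 30° = 381.05 m.
Depth = down-dip offset × tan(dip) = 381.05 × tan 25° = 381.05 × 0.4663
Depth = 177.69 m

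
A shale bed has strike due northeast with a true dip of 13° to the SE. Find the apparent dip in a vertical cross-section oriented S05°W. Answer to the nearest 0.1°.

8.4°

The strike is due northeast and the section trends S05°W; the acute angle between them is β = 40°.
tan(apparent dip) = tan 13° · sin 40° = 0.1484
apparent dip = arctan 0.1484 = 8.44°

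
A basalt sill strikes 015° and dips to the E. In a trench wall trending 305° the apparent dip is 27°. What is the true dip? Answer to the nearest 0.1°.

28.5°

β = acute angle between strike 015° and section 305° = 70°.
tan δ = tan α / sin β = tan 27° / sin 70° = 0.5095 / 0.9397 = 0.5422
true dip = arctan 0.5422 = 28.47°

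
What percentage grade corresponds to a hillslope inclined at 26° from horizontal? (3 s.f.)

grade % = 100 × tan 26° = 100 × 0.4877

48.8%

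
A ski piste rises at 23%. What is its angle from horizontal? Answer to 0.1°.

tan θ = 23/100 = 0.2300
θ = arctan(0.2300) = 12.95°

13.0°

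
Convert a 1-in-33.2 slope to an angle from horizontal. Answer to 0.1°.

1.7°

tan θ = 1/33.2 = 0.0301
θ = arctan(0.0301) = 1.73°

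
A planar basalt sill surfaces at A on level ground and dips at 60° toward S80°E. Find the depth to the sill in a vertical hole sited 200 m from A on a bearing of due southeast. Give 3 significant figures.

The hole lies 35° from the dip direction, so the down-dip offset is 200 × cos 35° = 163.83 m.
Depth = down-dip offset × tan(dip) = 163.83 × tan 60° = 163.83 × 1.7321
Depth = 283.76 m

284 m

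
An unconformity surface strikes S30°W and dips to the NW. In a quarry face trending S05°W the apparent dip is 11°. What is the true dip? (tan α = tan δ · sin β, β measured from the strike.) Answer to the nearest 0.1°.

β = acute angle between strike S30°W and section S05°W = 25°.
tan δ = tan α / sin β = tan 11° / sin 25° = 0.1944 / 0.4226 = 0.4599
true dip = arctan 0.4599 = 24.70°

24.7°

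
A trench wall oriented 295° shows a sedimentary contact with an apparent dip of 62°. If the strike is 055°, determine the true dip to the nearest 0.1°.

65.3°

β = acute angle between strike 055° and section 295° = 60°.
tan δ = tan α / sin β = tan 62° / sin 60° = 1.8807 / 0.8660 = 2.1717
true dip = arctan 2.1717 = 65.28°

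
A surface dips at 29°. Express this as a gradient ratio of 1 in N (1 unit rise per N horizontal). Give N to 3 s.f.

1 : N means tan θ = 1/N, so N = 1/tan 29° = 1/0.5543

1 in 1.80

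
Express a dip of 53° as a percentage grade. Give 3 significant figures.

grade % = 100 × tan 53° = 100 × 1.3270

133%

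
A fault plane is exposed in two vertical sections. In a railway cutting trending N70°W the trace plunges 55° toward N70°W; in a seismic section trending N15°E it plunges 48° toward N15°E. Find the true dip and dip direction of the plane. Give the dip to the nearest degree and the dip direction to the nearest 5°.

Each apparent-dip line lies in the plane. As unit vectors (x east, y north, z up), v₁ plunges 55°→N70°W and v₂ plunges 48°→N15°E.
Cross product v₁ × v₂ gives the pole to the plane: n ∝ (-0.384, 0.542, 0.382).
Dip δ = arctan(|n_h|/n_z) = arctan(0.664/0.382) = 60.1°.
The horizontal component of n points toward azimuth atan2(n_x, n_y) = 325°, the dip direction.

true dip 60°, dip direction 325°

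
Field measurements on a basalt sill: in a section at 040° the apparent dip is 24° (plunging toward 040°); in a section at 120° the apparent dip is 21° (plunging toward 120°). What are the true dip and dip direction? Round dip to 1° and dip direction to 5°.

Represent each trace as a vector plunging at its apparent dip toward its trend (east-north-up frame): v₁ = (0.587, 0.700, -0.407), v₂ = (0.809, -0.467, -0.358).
Cross product v₁ × v₂ gives the pole to the plane: n ∝ (0.441, 0.118, 0.840).
Dip δ = arctan(|n_h|/n_z) = arctan(0.456/0.840) = 28.5°.
The horizontal component of n points toward azimuth atan2(n_x, n_y) = 75°, the dip direction.

true dip 29°, dip direction 075°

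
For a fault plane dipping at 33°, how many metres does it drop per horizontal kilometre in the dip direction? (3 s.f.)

649 m

drop per km = 1000 × tan 33° = 1000 × 0.6494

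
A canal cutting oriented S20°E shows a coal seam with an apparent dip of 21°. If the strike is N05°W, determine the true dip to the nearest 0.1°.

56.0°

β = acute angle between strike N05°W and section S20°E = 15°.
tan(true dip) = tan 21° / sin 15° = 1.4831
true dip = arctan 1.4831 = 56.01°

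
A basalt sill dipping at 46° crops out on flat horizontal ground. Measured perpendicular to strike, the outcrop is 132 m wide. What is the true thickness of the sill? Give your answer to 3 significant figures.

95.0 m

True thickness t = w · sin(dip) = 132 × sin 46°
t = 132 × 0.7193 = 94.953 m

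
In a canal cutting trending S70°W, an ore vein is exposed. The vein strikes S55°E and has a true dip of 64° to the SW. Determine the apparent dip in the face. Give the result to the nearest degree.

59°

The section lies 55° from the strike.
tan(apparent dip) = tan 64° · sin 55° = 1.6795
apparent dip = arctan 1.6795 = 59.23°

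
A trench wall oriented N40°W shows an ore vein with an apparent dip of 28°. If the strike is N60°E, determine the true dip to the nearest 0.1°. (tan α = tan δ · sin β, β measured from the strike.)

The section is 80° from the strike.
tan(true dip) = tan 28° / sin 80° = 0.5399
δ = arctan(0.5399) = 28.37°

28.4°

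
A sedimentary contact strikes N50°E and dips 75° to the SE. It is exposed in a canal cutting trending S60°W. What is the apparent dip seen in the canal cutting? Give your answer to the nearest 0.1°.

Angle between strike (N50°E) and section (S60°W): β = 10°.
tan α = tan 75° × sin 10° = 3.7321 × 0.1736 = 0.6481
apparent dip = arctan 0.6481 = 32.95°

32.9°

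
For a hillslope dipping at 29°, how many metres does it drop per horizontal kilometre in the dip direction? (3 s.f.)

drop per km = 1000 × tan 29° = 1000 × 0.5543

554 m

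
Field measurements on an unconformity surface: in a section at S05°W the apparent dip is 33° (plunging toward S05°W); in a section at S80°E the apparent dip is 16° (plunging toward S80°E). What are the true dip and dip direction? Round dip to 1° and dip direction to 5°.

true dip 35°, dip direction 165°

Represent each trace as a vector plunging at its apparent dip toward its trend (east-north-up frame): v₁ = (-0.073, -0.835, -0.545), v₂ = (0.947, -0.167, -0.276).
Cross product v₁ × v₂ gives the pole to the plane: n ∝ (0.139, -0.536, 0.803).
True dip = arccos(n_z / |n|) = arccos(0.8234) = 34.6°.
The horizontal component of n points toward azimuth atan2(n_x, n_y) = 165°, the dip direction.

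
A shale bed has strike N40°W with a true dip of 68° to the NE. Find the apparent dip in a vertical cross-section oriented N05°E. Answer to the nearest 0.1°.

The strike is N40°W and the section trends N05°E; the acute angle between them is β = 45°.
tan α = tan 68° × sin 45° = 2.4751 × 0.7071 = 1.7502
apparent dip = arctan 1.7502 = 60.26°

60.3°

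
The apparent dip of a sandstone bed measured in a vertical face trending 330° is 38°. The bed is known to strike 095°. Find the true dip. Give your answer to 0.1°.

43.6°

β = acute angle between strike 095° and section 330° = 55°.
tan δ = tan α / sin β = tan 38° / sin 55° = 0.7813 / 0.8192 = 0.9538
δ = arctan(0.9538) = 43.64°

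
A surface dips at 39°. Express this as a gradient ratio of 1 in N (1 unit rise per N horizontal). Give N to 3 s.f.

1 : N means tan θ = 1/N, so N = 1/tan 39° = 1/0.8098

1 in 1.23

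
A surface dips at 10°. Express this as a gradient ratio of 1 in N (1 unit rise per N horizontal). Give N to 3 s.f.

1 in 5.67

1 : N means tan θ = 1/N, so N = 1/tan 10° = 1/0.1763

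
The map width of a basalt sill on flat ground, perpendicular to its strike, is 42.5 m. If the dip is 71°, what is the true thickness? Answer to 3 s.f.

40.2 m

True thickness t = w · sin(dip) = 42.5 × sin 71°
t = 42.5 × 0.9455 = 40.185 m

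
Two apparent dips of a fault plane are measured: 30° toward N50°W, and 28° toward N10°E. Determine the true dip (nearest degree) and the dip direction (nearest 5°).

true dip 33°, dip direction 335°

The two traces are lines in the plane: v₁ = (sin 310°·cos 30°, cos 310°·cos 30°, −sin 30°), v₂ = (sin 10°·cos 28°, cos 10°·cos 28°, −sin 28°).
Cross product v₁ × v₂ gives the pole to the plane: n ∝ (-0.173, 0.388, 0.662).
True dip = arccos(n_z / |n|) = arccos(0.8415) = 32.7°.
Dip direction = atan2(-0.173, 0.388) = 336° (azimuth of n's horizontal projection).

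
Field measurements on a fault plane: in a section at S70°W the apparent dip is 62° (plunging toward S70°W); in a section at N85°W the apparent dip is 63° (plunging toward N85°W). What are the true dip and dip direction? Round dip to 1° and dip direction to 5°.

true dip 63°, dip direction 270°

Each apparent-dip line lies in the plane. As unit vectors (x east, y north, z up), v₁ plunges 62°→S70°W and v₂ plunges 63°→N85°W.
Cross product v₁ × v₂ gives the pole to the plane: n ∝ (-0.178, -0.006, 0.090).
Dip δ = arctan(|n_h|/n_z) = arctan(0.178/0.090) = 63.2°.
Dip direction = atan2(-0.178, -0.006) = 268° (azimuth of n's horizontal projection).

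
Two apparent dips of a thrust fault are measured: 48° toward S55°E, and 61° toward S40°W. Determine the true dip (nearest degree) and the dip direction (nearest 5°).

true dip 66°, dip direction 185°

The two traces are lines in the plane: v₁ = (sin 125°·cos 48°, cos 125°·cos 48°, −sin 48°), v₂ = (sin 220°·cos 61°, cos 220°·cos 61°, −sin 61°).
Cross product v₁ × v₂ gives the pole to the plane: n ∝ (-0.060, -0.711, 0.323).
True dip = arccos(n_z / |n|) = arccos(0.4126) = 65.6°.
The horizontal component of n points toward azimuth atan2(n_x, n_y) = 185°, the dip direction.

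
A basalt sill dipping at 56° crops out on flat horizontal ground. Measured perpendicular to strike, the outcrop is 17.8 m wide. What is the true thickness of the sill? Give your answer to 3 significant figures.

True thickness t = w · sin(dip) = 17.8 × sin 56°
t = 17.8 × 0.8290 = 14.757 m

14.8 m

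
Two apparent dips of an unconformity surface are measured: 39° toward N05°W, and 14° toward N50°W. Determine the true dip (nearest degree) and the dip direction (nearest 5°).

true dip 43°, dip direction 025°

Represent each trace as a vector plunging at its apparent dip toward its trend (east-north-up frame): v₁ = (-0.068, 0.774, -0.629), v₂ = (-0.743, 0.624, -0.242).
n = v₁ × v₂ = (0.205, 0.451, 0.533) (taken with n_z > 0).
Dip δ = arctan(|n_h|/n_z) = arctan(0.496/0.533) = 42.9°.
Dip direction = atan2(0.205, 0.451) = 24° (azimuth of n's horizontal projection).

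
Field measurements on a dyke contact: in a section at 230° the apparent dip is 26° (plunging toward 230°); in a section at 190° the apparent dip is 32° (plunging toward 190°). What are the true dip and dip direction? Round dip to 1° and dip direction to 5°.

Represent each trace as a vector plunging at its apparent dip toward its trend (east-north-up frame): v₁ = (-0.689, -0.578, -0.438), v₂ = (-0.147, -0.835, -0.530).
The plane normal is n = v₁ × v₂ ∝ (-0.060, -0.300, 0.490).
tan δ = √(n_x²+n_y²)/n_z = 0.306/0.490, so δ = 32.0°.
Dip direction = azimuth of (n_x, n_y) = atan2(-0.060, -0.300) = 191°.

true dip 32°, dip direction 190°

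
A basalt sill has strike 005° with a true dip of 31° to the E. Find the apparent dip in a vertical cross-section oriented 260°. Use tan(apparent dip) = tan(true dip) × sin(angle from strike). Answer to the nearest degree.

The section lies 75° from the strike.
tan α = tan 31° × sin 75° = 0.6009 × 0.9659 = 0.5804
α = arctan(0.5804) = 30.13°

30°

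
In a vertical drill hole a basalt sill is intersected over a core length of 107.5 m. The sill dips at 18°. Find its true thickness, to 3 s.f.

True thickness t = h · cos(dip) = 107.5 × cos 18°
t = 107.5 × 0.9511 = 102.239 m

102 m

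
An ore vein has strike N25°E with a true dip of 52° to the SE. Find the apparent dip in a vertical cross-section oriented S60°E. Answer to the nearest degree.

52°

The section lies 85° from the strike.
tan(apparent dip) = tan 52° · sin 85° = 1.2751
α = arctan(1.2751) = 51.89°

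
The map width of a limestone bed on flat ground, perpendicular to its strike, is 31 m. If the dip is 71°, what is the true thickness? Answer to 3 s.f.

True thickness t = w · sin(dip) = 31 × sin 71°
t = 31 × 0.9455 = 29.311 m

29.3 m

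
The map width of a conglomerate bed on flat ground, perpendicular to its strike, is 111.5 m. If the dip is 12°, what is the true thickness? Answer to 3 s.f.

True thickness t = w · sin(dip) = 111.5 × sin 12°
t = 111.5 × 0.2079 = 23.182 m

23.2 m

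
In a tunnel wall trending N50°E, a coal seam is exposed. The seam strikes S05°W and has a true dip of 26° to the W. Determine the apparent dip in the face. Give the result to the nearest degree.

The strike is S05°W and the section trends N50°E; the acute angle between them is β = 45°.
tan(apparent dip) = tan 26° · sin 45° = 0.3449
apparent dip = arctan 0.3449 = 19.03°

19°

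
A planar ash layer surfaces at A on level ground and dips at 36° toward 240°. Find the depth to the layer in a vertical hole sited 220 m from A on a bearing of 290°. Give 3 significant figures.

The hole lies 50° from the dip direction, so the down-dip offset is 220 × cos 50° = 141.41 m.
Depth = down-dip offset × tan(dip) = 141.41 × tan 36° = 141.41 × 0.7265
Depth = 102.74 m

103 m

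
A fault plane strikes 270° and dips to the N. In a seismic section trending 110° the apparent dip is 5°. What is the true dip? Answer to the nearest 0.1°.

14.3°

β = acute angle between strike 270° and section 110° = 20°.
tan δ = tan α / sin β = tan 5° / sin 20° = 0.0875 / 0.3420 = 0.2558
δ = arctan(0.2558) = 14.35°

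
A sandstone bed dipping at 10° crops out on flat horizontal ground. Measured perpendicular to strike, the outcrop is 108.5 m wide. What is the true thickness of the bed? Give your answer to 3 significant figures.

18.8 m

True thickness t = w · sin(dip) = 108.5 × sin 10°
t = 108.5 × 0.1736 = 18.841 m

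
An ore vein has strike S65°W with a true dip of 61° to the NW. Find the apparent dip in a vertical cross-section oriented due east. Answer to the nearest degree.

The strike is S65°W and the section trends due east; the acute angle between them is β = 25°.
tan α = tan 61° × sin 25° = 1.8040 × 0.4226 = 0.7624
α = arctan(0.7624) = 37.32°

37°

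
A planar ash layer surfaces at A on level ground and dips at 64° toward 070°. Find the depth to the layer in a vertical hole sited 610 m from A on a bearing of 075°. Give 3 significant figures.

The hole lies 5° from the dip direction, so the down-dip offset is 610 × cos 5° = 607.68 m.
Depth = down-dip offset × tan(dip) = 607.68 × tan 64° = 607.68 × 2.0503
Depth = 1245.93 m

1250 m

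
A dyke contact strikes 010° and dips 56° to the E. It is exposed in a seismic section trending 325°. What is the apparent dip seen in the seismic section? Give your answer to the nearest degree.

46°

Angle between strike (010°) and section (325°): β = 45°.
tan α = tan 56° × sin 45° = 1.4826 × 0.7071 = 1.0483
apparent dip = arctan 1.0483 = 46.35°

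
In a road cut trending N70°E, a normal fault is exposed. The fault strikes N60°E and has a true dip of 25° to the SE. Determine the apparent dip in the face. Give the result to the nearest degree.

5°

The strike is N60°E and the section trends N70°E; the acute angle between them is β = 10°.
tan(apparent dip) = tan 25° · sin 10° = 0.0810
apparent dip = arctan 0.0810 = 4.63°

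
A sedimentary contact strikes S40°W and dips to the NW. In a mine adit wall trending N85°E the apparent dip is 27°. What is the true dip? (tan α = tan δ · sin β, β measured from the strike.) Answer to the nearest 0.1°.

35.8°

The section is 45° from the strike.
tan δ = tan α / sin β = tan 27° / sin 45° = 0.5095 / 0.7071 = 0.7206
δ = arctan(0.7206) = 35.78°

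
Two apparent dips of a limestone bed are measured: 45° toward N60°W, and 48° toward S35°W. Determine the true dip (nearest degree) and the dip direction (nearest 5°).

Each apparent-dip line lies in the plane. As unit vectors (x east, y north, z up), v₁ plunges 45°→N60°W and v₂ plunges 48°→S35°W.
Cross product v₁ × v₂ gives the pole to the plane: n ∝ (-0.650, -0.184, 0.471).
tan δ = √(n_x²+n_y²)/n_z = 0.676/0.471, so δ = 55.1°.
Dip direction = atan2(-0.650, -0.184) = 254° (azimuth of n's horizontal projection).

true dip 55°, dip direction 255°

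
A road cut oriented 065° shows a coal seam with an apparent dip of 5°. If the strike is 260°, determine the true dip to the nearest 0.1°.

The section is 15° from the strike.
tan δ = tan α / sin β = tan 5° / sin 15° = 0.0875 / 0.2588 = 0.3380
true dip = arctan 0.3380 = 18.68°

18.7°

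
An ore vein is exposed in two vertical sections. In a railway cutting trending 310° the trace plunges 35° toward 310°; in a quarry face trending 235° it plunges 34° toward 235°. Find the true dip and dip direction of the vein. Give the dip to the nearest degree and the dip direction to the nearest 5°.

Represent each trace as a vector plunging at its apparent dip toward its trend (east-north-up frame): v₁ = (-0.628, 0.527, -0.574), v₂ = (-0.679, -0.476, -0.559).
n = v₁ × v₂ = (-0.567, 0.039, 0.656) (taken with n_z > 0).
tan δ = √(n_x²+n_y²)/n_z = 0.568/0.656, so δ = 40.9°.
The horizontal component of n points toward azimuth atan2(n_x, n_y) = 274°, the dip direction.

true dip 41°, dip direction 275°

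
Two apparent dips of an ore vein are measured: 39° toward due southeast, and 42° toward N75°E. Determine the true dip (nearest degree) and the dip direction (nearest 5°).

true dip 45°, dip direction 100°

Represent each trace as a vector plunging at its apparent dip toward its trend (east-north-up frame): v₁ = (0.550, -0.550, -0.629), v₂ = (0.718, 0.192, -0.669).
Cross product v₁ × v₂ gives the pole to the plane: n ∝ (0.489, -0.084, 0.500).
Dip δ = arctan(|n_h|/n_z) = arctan(0.496/0.500) = 44.8°.
Dip direction = azimuth of (n_x, n_y) = atan2(0.489, -0.084) = 100°.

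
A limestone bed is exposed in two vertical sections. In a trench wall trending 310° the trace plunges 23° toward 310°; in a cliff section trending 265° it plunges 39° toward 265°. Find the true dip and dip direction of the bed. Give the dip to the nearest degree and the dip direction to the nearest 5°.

true dip 40°, dip direction 250°

The two traces are lines in the plane: v₁ = (sin 310°·cos 23°, cos 310°·cos 23°, −sin 23°), v₂ = (sin 265°·cos 39°, cos 265°·cos 39°, −sin 39°).
n = v₁ × v₂ = (-0.399, -0.141, 0.506) (taken with n_z > 0).
True dip = arccos(n_z / |n|) = arccos(0.7670) = 39.9°.
Dip direction = atan2(-0.399, -0.141) = 250° (azimuth of n's horizontal projection).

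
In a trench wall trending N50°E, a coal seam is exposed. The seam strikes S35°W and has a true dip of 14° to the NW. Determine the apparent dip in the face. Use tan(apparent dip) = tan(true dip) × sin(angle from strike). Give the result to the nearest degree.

4°

The section lies 15° from the strike.
tan(apparent dip) = tan 14° · sin 15° = 0.0645
apparent dip = arctan 0.0645 = 3.69°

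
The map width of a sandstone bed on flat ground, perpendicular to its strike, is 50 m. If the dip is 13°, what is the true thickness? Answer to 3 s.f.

True thickness t = w · sin(dip) = 50 × sin 13°
t = 50 × 0.2250 = 11.248 m

11.2 m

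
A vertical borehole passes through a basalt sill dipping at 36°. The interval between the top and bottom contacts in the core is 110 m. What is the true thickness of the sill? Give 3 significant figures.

89.0 m

True thickness t = h · cos(dip) = 110 × cos 36°
t = 110 × 0.8090 = 88.992 m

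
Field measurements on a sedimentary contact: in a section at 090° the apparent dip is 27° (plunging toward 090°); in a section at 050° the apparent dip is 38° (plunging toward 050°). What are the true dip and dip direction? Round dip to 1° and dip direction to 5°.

Represent each trace as a vector plunging at its apparent dip toward its trend (east-north-up frame): v₁ = (0.891, 0.000, -0.454), v₂ = (0.604, 0.507, -0.616).
n = v₁ × v₂ = (0.230, 0.275, 0.451) (taken with n_z > 0).
Dip δ = arctan(|n_h|/n_z) = arctan(0.358/0.451) = 38.4°.
Dip direction = atan2(0.230, 0.275) = 40° (azimuth of n's horizontal projection).

true dip 38°, dip direction 040°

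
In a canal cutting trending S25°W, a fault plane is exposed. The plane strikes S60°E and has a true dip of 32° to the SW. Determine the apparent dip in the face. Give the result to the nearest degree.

The section lies 85° from the strike.
tan(apparent dip) = tan 32° · sin 85° = 0.6225
apparent dip = arctan 0.6225 = 31.90°

32°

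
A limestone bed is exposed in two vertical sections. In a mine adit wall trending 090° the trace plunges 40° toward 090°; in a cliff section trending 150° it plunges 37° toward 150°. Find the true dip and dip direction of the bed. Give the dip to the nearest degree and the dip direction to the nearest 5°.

Represent each trace as a vector plunging at its apparent dip toward its trend (east-north-up frame): v₁ = (0.766, 0.000, -0.643), v₂ = (0.399, -0.692, -0.602).
Cross product v₁ × v₂ gives the pole to the plane: n ∝ (0.445, -0.204, 0.530).
Dip δ = arctan(|n_h|/n_z) = arctan(0.489/0.530) = 42.7°.
Dip direction = azimuth of (n_x, n_y) = atan2(0.445, -0.204) = 115°.

true dip 43°, dip direction 115°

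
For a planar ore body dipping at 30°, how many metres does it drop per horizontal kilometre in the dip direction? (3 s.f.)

577 m

drop per km = 1000 × tan 30° = 1000 × 0.5774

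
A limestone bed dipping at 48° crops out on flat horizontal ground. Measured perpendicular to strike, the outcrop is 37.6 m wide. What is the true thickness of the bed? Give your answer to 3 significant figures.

True thickness t = w · sin(dip) = 37.6 × sin 48°
t = 37.6 × 0.7431 = 27.942 m

27.9 m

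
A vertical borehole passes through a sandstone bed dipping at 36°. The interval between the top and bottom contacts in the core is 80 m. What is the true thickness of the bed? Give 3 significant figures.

64.7 m

True thickness t = h · cos(dip) = 80 × cos 36°
t = 80 × 0.8090 = 64.721 m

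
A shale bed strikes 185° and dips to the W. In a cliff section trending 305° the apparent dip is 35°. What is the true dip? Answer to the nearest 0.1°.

39.0°

The section is 60° from the strike.
tan(true dip) = tan 35° / sin 60° = 0.8085
true dip = arctan 0.8085 = 38.96°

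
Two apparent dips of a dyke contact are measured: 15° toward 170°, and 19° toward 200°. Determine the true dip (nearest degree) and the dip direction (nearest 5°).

Represent each trace as a vector plunging at its apparent dip toward its trend (east-north-up frame): v₁ = (0.168, -0.951, -0.259), v₂ = (-0.323, -0.888, -0.326).
The plane normal is n = v₁ × v₂ ∝ (-0.080, -0.138, 0.457).
Dip δ = arctan(|n_h|/n_z) = arctan(0.160/0.457) = 19.3°.
Dip direction = azimuth of (n_x, n_y) = atan2(-0.080, -0.138) = 210°.

true dip 19°, dip direction 210°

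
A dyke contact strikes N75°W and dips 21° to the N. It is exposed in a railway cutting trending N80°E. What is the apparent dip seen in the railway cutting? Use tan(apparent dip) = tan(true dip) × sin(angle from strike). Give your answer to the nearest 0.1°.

9.2°

Angle between strike (N75°W) and section (N80°E): β = 25°.
tan α = tan 21° × sin 25° = 0.3839 × 0.4226 = 0.1622
α = arctan(0.1622) = 9.21°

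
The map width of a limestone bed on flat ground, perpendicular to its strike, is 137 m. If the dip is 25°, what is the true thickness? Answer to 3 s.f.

True thickness t = w · sin(dip) = 137 × sin 25°
t = 137 × 0.4226 = 57.899 m

57.9 m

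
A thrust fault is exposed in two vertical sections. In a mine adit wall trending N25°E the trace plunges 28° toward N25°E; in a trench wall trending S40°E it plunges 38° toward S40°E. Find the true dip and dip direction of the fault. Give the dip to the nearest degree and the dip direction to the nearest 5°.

Represent each trace as a vector plunging at its apparent dip toward its trend (east-north-up frame): v₁ = (0.373, 0.800, -0.469), v₂ = (0.507, -0.604, -0.616).
The plane normal is n = v₁ × v₂ ∝ (0.776, 0.008, 0.631).
tan δ = √(n_x²+n_y²)/n_z = 0.776/0.631, so δ = 50.9°.
Dip direction = azimuth of (n_x, n_y) = atan2(0.776, 0.008) = 89°.

true dip 51°, dip direction 090°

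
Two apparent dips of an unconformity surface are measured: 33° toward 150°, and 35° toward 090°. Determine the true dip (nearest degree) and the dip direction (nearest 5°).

true dip 38°, dip direction 115°

Represent each trace as a vector plunging at its apparent dip toward its trend (east-north-up frame): v₁ = (0.419, -0.726, -0.545), v₂ = (0.819, 0.000, -0.574).
The plane normal is n = v₁ × v₂ ∝ (0.417, -0.206, 0.595).
tan δ = √(n_x²+n_y²)/n_z = 0.465/0.595, so δ = 38.0°.
Dip direction = azimuth of (n_x, n_y) = atan2(0.417, -0.206) = 116°.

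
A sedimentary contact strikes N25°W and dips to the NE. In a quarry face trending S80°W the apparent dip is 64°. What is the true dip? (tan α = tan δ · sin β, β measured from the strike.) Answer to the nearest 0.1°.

β = acute angle between strike N25°W and section S80°W = 75°.
tan δ = tan α / sin β = tan 64° / sin 75° = 2.0503 / 0.9659 = 2.1226
δ = arctan(2.1226) = 64.77°

64.8°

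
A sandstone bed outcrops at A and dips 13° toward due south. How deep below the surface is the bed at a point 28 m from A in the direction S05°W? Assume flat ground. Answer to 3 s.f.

The hole lies 5° from the dip direction, so the down-dip offset is 28 × cos 5° = 27.89 m.
Depth = down-dip offset × tan(dip) = 27.89 × tan 13° = 27.89 × 0.2309
Depth = 6.44 m

6.44 m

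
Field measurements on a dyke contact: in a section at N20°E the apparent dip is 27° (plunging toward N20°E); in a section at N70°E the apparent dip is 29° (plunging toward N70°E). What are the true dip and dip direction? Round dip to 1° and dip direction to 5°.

true dip 31°, dip direction 050°

Each apparent-dip line lies in the plane. As unit vectors (x east, y north, z up), v₁ plunges 27°→N20°E and v₂ plunges 29°→N70°E.
Cross product v₁ × v₂ gives the pole to the plane: n ∝ (0.270, 0.225, 0.597).
Dip δ = arctan(|n_h|/n_z) = arctan(0.352/0.597) = 30.5°.
Dip direction = atan2(0.270, 0.225) = 50° (azimuth of n's horizontal projection).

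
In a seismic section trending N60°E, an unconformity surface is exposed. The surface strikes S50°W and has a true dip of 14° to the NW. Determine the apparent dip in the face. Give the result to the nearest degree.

2°

The section lies 10° from the strike.
tan α = tan 14° × sin 10° = 0.2493 × 0.1736 = 0.0433
apparent dip = arctan 0.0433 = 2.48°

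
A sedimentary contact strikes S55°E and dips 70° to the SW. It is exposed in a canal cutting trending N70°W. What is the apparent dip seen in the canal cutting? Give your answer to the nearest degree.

Angle between strike (S55°E) and section (N70°W): β = 15°.
tan α = tan 70° × sin 15° = 2.7475 × 0.2588 = 0.7111
α = arctan(0.7111) = 35.42°

35°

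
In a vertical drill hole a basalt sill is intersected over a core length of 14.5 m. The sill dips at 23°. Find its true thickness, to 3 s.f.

True thickness t = h · cos(dip) = 14.5 × cos 23°
t = 14.5 × 0.9205 = 13.347 m

13.3 m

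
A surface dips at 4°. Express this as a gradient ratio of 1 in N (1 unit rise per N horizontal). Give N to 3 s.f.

1 : N means tan θ = 1/N, so N = 1/tan 4° = 1/0.0699

1 in 14.3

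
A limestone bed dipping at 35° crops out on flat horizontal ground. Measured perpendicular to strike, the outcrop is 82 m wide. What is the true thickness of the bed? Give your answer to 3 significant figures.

True thickness t = w · sin(dip) = 82 × sin 35°
t = 82 × 0.5736 = 47.033 m

47.0 m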